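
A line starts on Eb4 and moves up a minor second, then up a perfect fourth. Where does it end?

Bbb4

Eb4 up a minor second → Fb4 (1 semitone).
Fb4 up a perfect fourth → Bbb4 (5 semitones).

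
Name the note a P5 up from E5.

Five letter names up from E: B.
A perfect fifth spans 7 semitones, so from E5 the target pitch is B5.

B5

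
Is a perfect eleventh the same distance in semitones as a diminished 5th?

No

A perfect eleventh is 17 semitones but a diminished fifth is 6 semitones — different sizes.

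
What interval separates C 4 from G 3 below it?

perfect fourth

Descending from C4 to G3 is the same interval as ascending G3 to C4.
G to C spans four letter names (G-A-B-C), so the interval is some kind of fourth.
Counting semitones, G3→C4 is 5, which is the perfect fourth.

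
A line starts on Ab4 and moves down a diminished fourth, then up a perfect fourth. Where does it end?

A4

Ab4 down a diminished fourth → E4 (4 semitones).
Up a perfect fourth from E4: A4 (5 semitones up).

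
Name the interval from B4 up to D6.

m10

B to D spans three letter names (B-C-D), plus an octave — that makes it a tenth of some quality.
B4 to D6 is 15 semitones, a half step short of the major tenth (16), so this is minor.
(Equivalently, a compound minor third: a minor third plus an octave.)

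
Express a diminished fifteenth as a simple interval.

Each octave removed subtracts seven from the number: 15 − 7 = 8.
So a diminished fifteenth is an octave plus a diminished octave. The quality is unchanged.

d8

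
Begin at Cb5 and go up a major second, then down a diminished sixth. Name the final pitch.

F#4

Cb5 up a major second → Db5 (2 semitones).
Down a diminished sixth from Db5: F#4 (7 semitones down).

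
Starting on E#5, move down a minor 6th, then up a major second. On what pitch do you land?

A##4

A minor sixth down from E#5 is G##4.
Up a major second from G##4: A##4 (2 semitones up).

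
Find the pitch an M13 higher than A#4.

F##6

The thirteenth's letter: A up six letter names plus an octave → F.
A major thirteenth spans 21 semitones, so from A#4 the target pitch is F##6.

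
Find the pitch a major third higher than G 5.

Counting three letter names up from G lands on B.
A major third spans 4 semitones, so from G5 the target pitch is B5.

B 5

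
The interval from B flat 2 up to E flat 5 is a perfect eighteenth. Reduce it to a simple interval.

Each octave removed subtracts seven from the number: 18 − 14 = 4.
That makes a perfect eighteenth a compound perfect fourth — 2 octaves plus a perfect fourth.

perfect 4th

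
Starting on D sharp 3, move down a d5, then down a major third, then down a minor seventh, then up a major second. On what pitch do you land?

Down a diminished fifth from D#3: G##2 (6 semitones down).
Down a major third from G##2: E#2 (4 semitones down).
Down a minor seventh from E#2: F##1 (10 semitones down).
F##1 up a major second → G##1 (2 semitones).

G double-sharp 1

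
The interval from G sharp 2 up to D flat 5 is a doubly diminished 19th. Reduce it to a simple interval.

Take out 2 octaves (14 from the number): 19 − 14 = 5.
Quality carries through unchanged, so the simple form is a doubly diminished fifth.

dd5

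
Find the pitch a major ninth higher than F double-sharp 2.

Two letters up from F (plus an octave) reaches G.
A major ninth spans 14 semitones, so from F##2 the target pitch is G##3.

G double-sharp 3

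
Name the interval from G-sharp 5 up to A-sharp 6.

major ninth

G to A spans two letter names (G-A), plus an octave — that makes it a ninth of some quality.
The major ninth spans 14 semitones, and G#5 to A#6 is exactly 14 semitones — so this is a major ninth.
(Equivalently, a compound major second: a major second plus an octave.)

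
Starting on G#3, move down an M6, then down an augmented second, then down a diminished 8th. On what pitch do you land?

A1

G#3 down a major sixth → B2 (9 semitones).
Down an augmented second from B2: Ab2 (3 semitones down).
Ab2 down a diminished octave → A1 (11 semitones).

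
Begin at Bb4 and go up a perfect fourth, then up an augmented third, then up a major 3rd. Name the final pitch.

B#5

Up a perfect fourth from Bb4: Eb5 (5 semitones up).
An augmented third up from Eb5 is G#5.
Up a major third from G#5: B#5 (4 semitones up).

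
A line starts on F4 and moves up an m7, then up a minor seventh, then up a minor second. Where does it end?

F4 up a minor seventh → Eb5 (10 semitones).
Up a minor seventh from Eb5: Db6 (10 semitones up).
Up a minor second from Db6: Ebb6 (1 semitone up).

Ebb6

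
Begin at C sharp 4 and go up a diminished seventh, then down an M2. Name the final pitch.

A flat 4

A diminished seventh up from C#4 is Bb4.
Down a major second from Bb4: Ab4 (2 semitones down).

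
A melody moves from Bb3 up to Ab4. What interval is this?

minor seventh

B to A spans seven letter names (B-C-D-E-F-G-A) — that makes it a seventh of some quality.
Bb3 to Ab4 is 10 semitones, a half step short of the major seventh (11), so this is minor.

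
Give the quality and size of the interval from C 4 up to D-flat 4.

C to D spans two letter names (C-D), so the interval is some kind of second.
A major second would be 2 semitones, but C4 to Db4 is 1 — one semitone narrower, making it a minor second.

minor second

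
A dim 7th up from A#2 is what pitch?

Seven letter names up from A: G.
A diminished seventh spans 9 semitones, so from A#2 the target pitch is G3.

G3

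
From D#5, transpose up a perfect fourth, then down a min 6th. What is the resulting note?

B#4

A perfect fourth up from D#5 is G#5.
G#5 down a minor sixth → B#4 (8 semitones).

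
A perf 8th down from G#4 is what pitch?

G#3

The letter stays G (same as the start), shifted an octave down.
A perfect octave is 12 semitones; 12 semitones down from G#4 gives G#3.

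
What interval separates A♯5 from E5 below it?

Descending from A#5 to E5 is the same interval as ascending E5 to A#5.
E to A spans four letter names (E-F-G-A) — that makes it a fourth of some quality.
E5 to A#5 spans 6 semitones — one semitone wider than the perfect fourth (5) — giving an augmented fourth.

augmented 4th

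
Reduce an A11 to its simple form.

Each octave removed subtracts seven from the number: 11 − 7 = 4.
That makes an augmented eleventh a compound augmented fourth — an octave plus an augmented fourth.

A4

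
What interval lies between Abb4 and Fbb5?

minor sixth

A to F spans six letter names (A-B-C-D-E-F) — that makes it a sixth of some quality.
A major sixth would be 9 semitones, but Abb4 to Fbb5 is 8 — one semitone narrower, making it a minor sixth.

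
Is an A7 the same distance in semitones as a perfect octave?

Yes

Both span 12 semitones: an augmented seventh and a perfect octave are the same chromatic distance.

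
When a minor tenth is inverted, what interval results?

major 6th

First reduce the compound minor tenth to its simple form, a minor third.
The rule of nine gives the new number: 9 − 3 = 6, so a third becomes a sixth.
And minor becomes major under inversion, so we get a major sixth.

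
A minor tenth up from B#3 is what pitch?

D#5

The tenth's letter: B up three letter names plus an octave → D.
A minor tenth is 15 semitones; 15 semitones up from B#3 gives D#5.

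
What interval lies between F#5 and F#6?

F to F is the same letter name, plus an octave — that makes it an octave of some quality.
F#5 to F#6 is 12 semitones, matching the perfect octave exactly, so the quality is perfect.

perfect 8th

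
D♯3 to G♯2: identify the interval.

perfect fifth

Descending from D#3 to G#2 is the same interval as ascending G#2 to D#3.
G to D spans five letter names (G-A-B-C-D) — that makes it a fifth of some quality.
Counting semitones, G#2→D#3 is 7, which is the perfect fifth.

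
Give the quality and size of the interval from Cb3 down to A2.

Descending from Cb3 to A2 is the same interval as ascending A2 to Cb3.
A to C spans three letter names (A-B-C) — that makes it a third of some quality.
The major third is 4 semitones; here we have 2, two semitones narrower: diminished.

d3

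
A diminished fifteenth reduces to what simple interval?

diminished octave

Each octave removed subtracts seven from the number: 15 − 7 = 8.
So a diminished fifteenth is an octave plus a diminished octave. The quality is unchanged.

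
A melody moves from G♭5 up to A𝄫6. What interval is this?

minor ninth

G to A spans two letter names (G-A), plus an octave — that makes it a ninth of some quality.
A major ninth would be 14 semitones, but Gb5 to Abb6 is 13 — one semitone narrower, making it a minor ninth.
(Equivalently, a compound minor second: a minor second plus an octave.)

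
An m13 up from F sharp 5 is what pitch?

D 7

Counting six letter names plus an octave up from F lands on D.
Moving 20 semitones up from F#5 (the size of a minor thirteenth) reaches D7.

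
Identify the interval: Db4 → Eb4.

major second

D to E spans two letter names (D-E) — that makes it a second of some quality.
The major second spans 2 semitones, and Db4 to Eb4 is exactly 2 semitones — so this is a major second.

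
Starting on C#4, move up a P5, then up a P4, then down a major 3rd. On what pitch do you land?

A4

A perfect fifth up from C#4 is G#4.
A perfect fourth up from G#4 is C#5.
C#5 down a major third → A4 (4 semitones).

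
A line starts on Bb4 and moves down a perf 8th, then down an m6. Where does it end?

D3

Down a perfect octave from Bb4: Bb3 (12 semitones down).
Bb3 down a minor sixth → D3 (8 semitones).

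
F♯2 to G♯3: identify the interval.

F to G spans two letter names (F-G), plus an octave, so the interval is some kind of ninth.
The major ninth spans 14 semitones, and F#2 to G#3 is exactly 14 semitones — so this is a major ninth.
(Equivalently, a compound major second: a major second plus an octave.)

major ninth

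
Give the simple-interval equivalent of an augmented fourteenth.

Take out an octave (7 from the number): 14 − 7 = 7.
Quality carries through unchanged, so the simple form is an augmented seventh.

augmented 7th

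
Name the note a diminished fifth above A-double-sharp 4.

E-sharp 5

Counting five letter names up from A lands on E.
A diminished fifth spans 6 semitones, so from A##4 the target pitch is E#5.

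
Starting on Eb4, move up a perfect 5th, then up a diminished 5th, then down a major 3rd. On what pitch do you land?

Dbb5

A perfect fifth up from Eb4 is Bb4.
Up a diminished fifth from Bb4: Fb5 (6 semitones up).
Down a major third from Fb5: Dbb5 (4 semitones down).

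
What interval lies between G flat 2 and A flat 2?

major second

G to A spans two letter names (G-A): a second.
Counting semitones, Gb2→Ab2 is 2, which is the major second.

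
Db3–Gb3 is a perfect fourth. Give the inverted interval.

Inverted interval numbers add to nine, so a fourth pairs with a fifth (4 + 5 = 9).
Quality inverts too: perfect stays perfect. That makes the inversion a perfect fifth.

P5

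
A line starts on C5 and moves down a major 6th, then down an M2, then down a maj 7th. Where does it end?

Ebb3

C5 down a major sixth → Eb4 (9 semitones).
Eb4 down a major second → Db4 (2 semitones).
A major seventh down from Db4 is Ebb3.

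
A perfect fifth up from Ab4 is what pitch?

The fifth takes the letter from A up to E.
A perfect fifth spans 7 semitones, so from Ab4 the target pitch is Eb5.

Eb5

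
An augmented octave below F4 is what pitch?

Fb3

The letter stays F (same as the start), shifted an octave down.
An augmented octave is 13 semitones; 13 semitones down from F4 gives Fb3.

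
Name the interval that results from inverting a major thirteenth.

First reduce the compound major thirteenth to its simple form, a major sixth.
Interval numbers invert to sum to nine: 6 + 3 = 9, so a sixth inverts to a third.
Quality inverts too: major becomes minor. That makes the inversion a minor third.

minor 3rd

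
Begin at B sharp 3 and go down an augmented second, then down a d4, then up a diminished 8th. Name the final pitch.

E 4

Down an augmented second from B#3: A3 (3 semitones down).
A diminished fourth down from A3 is E#3.
A diminished octave up from E#3 is E4.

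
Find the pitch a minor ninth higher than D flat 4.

The ninth's letter: D up two letter names plus an octave → E.
Moving 13 semitones up from Db4 (the size of a minor ninth) reaches Ebb5.

E double-flat 5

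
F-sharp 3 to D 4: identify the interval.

F to D spans six letter names (F-G-A-B-C-D), so the interval is some kind of sixth.
F#3 to D4 is 8 semitones, a half step short of the major sixth (9), so this is minor.

minor sixth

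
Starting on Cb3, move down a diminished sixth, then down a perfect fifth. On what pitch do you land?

A1

Cb3 down a diminished sixth → E2 (7 semitones).
E2 down a perfect fifth → A1 (7 semitones).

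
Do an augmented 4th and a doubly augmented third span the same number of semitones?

Yes

Both span 6 semitones: an augmented fourth and a doubly augmented third are the same chromatic distance.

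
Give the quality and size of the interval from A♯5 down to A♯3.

perfect 15th

Descending from A#5 to A#3 is the same interval as ascending A#3 to A#5.
A to A is the same letter name, plus 2 octaves — that makes it a fifteenth of some quality.
A#3 to A#5 is 24 semitones, matching the perfect fifteenth exactly, so the quality is perfect.
(Equivalently, a compound perfect octave: a perfect octave plus an octave.)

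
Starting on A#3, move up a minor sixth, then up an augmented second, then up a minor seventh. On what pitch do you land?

F##5

A#3 up a minor sixth → F#4 (8 semitones).
F#4 up an augmented second → G##4 (3 semitones).
A minor seventh up from G##4 is F##5.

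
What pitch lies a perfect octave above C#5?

An octave keeps the letter name C, an octave up from C.
A perfect octave is 12 semitones; 12 semitones up from C#5 gives C#6.

C#6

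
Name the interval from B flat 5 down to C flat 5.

major seventh

Descending from Bb5 to Cb5 is the same interval as ascending Cb5 to Bb5.
C to B spans seven letter names (C-D-E-F-G-A-B), so the interval is some kind of seventh.
Cb5 to Bb5 is 11 semitones, matching the major seventh exactly, so the quality is major.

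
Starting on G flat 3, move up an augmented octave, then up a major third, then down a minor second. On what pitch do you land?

A sharp 4

An augmented octave up from Gb3 is G4.
G4 up a major third → B4 (4 semitones).
Down a minor second from B4: A#4 (1 semitone down).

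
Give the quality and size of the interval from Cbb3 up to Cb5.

C to C is the same letter name, plus 2 octaves — that makes it a fifteenth of some quality.
Cbb3 to Cb5 spans 25 semitones — one semitone wider than the perfect fifteenth (24) — giving an augmented fifteenth.
(Equivalently, a compound augmented octave: an augmented octave plus an octave.)

A15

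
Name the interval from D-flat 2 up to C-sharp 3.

augmented seventh

D to C spans seven letter names (D-E-F-G-A-B-C): a seventh.
A major seventh would be 11 semitones; Db2 to C#3 is 12, one semitone wider, so the interval is augmented.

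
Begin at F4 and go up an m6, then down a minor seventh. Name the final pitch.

Eb4

Up a minor sixth from F4: Db5 (8 semitones up).
A minor seventh down from Db5 is Eb4.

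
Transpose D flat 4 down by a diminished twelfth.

G 2

Counting five letter names plus an octave down from D lands on G.
A diminished twelfth is 18 semitones; 18 semitones down from Db4 gives G2.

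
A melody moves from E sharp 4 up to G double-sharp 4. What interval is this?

E to G spans three letter names (E-F-G), so the interval is some kind of third.
E#4 to G##4 is 4 semitones, matching the major third exactly, so the quality is major.

M3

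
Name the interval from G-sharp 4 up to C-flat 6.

doubly diminished eleventh

G to C spans four letter names (G-A-B-C), plus an octave — that makes it an eleventh of some quality.
The perfect eleventh is 17 semitones; here we have 15, two semitones narrower: doubly diminished.
(Equivalently, a compound doubly diminished fourth: a doubly diminished fourth plus an octave.)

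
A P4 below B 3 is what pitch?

Counting four letter names down from B lands on F.
A perfect fourth is 5 semitones; 5 semitones down from B3 gives F#3.

F-sharp 3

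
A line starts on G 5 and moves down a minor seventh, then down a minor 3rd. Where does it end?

F sharp 4

G5 down a minor seventh → A4 (10 semitones).
A minor third down from A4 is F#4.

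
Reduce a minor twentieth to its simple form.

Subtracting seven from the interval number removes an octave: 20 − 14 = 6.
Quality carries through unchanged, so the simple form is a minor sixth.

minor 6th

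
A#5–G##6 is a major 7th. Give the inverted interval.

minor 2nd

Interval numbers invert to sum to nine: 7 + 2 = 9, so a seventh inverts to a second.
And major becomes minor under inversion, so we get a minor second.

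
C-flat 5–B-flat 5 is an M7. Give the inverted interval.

minor second

Interval numbers invert to sum to nine: 7 + 2 = 9, so a seventh inverts to a second.
The quality also flips — major becomes minor — giving a minor second.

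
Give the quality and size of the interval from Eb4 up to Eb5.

E to E is the same letter name, plus an octave, so the interval is some kind of octave.
Eb4 to Eb5 is 12 semitones, matching the perfect octave exactly, so the quality is perfect.

perfect 8th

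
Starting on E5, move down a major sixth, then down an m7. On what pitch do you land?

A major sixth down from E5 is G4.
Down a minor seventh from G4: A3 (10 semitones down).

A3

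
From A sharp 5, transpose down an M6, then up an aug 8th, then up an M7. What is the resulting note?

B double-sharp 6

A#5 down a major sixth → C#5 (9 semitones).
C#5 up an augmented octave → C##6 (13 semitones).
Up a major seventh from C##6: B##6 (11 semitones up).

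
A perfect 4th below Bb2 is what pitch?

The fourth takes the letter from B down to F.
Moving 5 semitones down from Bb2 (the size of a perfect fourth) reaches F2.

F2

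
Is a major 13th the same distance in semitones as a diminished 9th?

No

21 semitones (major thirteenth) vs 12 semitones (diminished ninth): not equal.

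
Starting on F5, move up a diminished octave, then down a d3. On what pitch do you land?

Up a diminished octave from F5: Fb6 (11 semitones up).
Down a diminished third from Fb6: D6 (2 semitones down).

D6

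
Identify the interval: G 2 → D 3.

G to D spans five letter names (G-A-B-C-D): a fifth.
G2 to D3 is 7 semitones, matching the perfect fifth exactly, so the quality is perfect.

perfect 5th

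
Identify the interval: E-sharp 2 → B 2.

E to B spans five letter names (E-F-G-A-B), so the interval is some kind of fifth.
E#2 to B2 spans 6 semitones — one semitone narrower than the perfect fifth (7) — giving a diminished fifth.

diminished fifth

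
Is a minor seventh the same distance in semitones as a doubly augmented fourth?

10 semitones (minor seventh) vs 7 semitones (doubly augmented fourth): not equal.

No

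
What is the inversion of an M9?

First reduce the compound major ninth to its simple form, a major second.
Interval numbers invert to sum to nine: 2 + 7 = 9, so a second inverts to a seventh.
Quality inverts too: major becomes minor. That makes the inversion a minor seventh.

minor seventh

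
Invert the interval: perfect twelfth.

P4

First reduce the compound perfect twelfth to its simple form, a perfect fifth.
Inverted interval numbers add to nine, so a fifth pairs with a fourth (5 + 4 = 9).
Quality inverts too: perfect stays perfect. That makes the inversion a perfect fourth.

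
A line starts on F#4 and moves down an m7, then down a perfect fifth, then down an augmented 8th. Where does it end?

A minor seventh down from F#4 is G#3.
G#3 down a perfect fifth → C#3 (7 semitones).
Down an augmented octave from C#3: C2 (13 semitones down).

C2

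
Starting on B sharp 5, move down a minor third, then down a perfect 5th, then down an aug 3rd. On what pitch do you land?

A 4

Down a minor third from B#5: G##5 (3 semitones down).
G##5 down a perfect fifth → C##5 (7 semitones).
C##5 down an augmented third → A4 (5 semitones).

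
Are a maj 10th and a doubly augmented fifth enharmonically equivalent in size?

A major tenth spans 16 semitones; a doubly augmented fifth spans 9 semitones. They differ by 7.

No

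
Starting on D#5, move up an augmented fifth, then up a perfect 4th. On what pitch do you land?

Up an augmented fifth from D#5: A##5 (8 semitones up).
A##5 up a perfect fourth → D##6 (5 semitones).

D##6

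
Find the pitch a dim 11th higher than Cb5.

Fbb6

Counting four letter names plus an octave up from C lands on F.
A diminished eleventh spans 16 semitones, so from Cb5 the target pitch is Fbb6.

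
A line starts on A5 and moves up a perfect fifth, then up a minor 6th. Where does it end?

A5 up a perfect fifth → E6 (7 semitones).
Up a minor sixth from E6: C7 (8 semitones up).

C7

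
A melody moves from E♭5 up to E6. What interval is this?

E to E is the same letter name, plus an octave, so the interval is some kind of octave.
The perfect octave is 12 semitones; here we have 13, one semitone wider: augmented.

augmented octave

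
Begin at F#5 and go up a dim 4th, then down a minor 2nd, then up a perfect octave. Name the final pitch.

Up a diminished fourth from F#5: Bb5 (4 semitones up).
Down a minor second from Bb5: A5 (1 semitone down).
A5 up a perfect octave → A6 (12 semitones).

A6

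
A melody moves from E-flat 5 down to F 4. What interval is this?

minor seventh

Descending from Eb5 to F4 is the same interval as ascending F4 to Eb5.
F to E spans seven letter names (F-G-A-B-C-D-E), so the interval is some kind of seventh.
A major seventh would be 11 semitones, but F4 to Eb5 is 10 — one semitone narrower, making it a minor seventh.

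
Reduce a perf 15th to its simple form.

perfect 8th

Each octave removed subtracts seven from the number: 15 − 7 = 8.
Quality carries through unchanged, so the simple form is a perfect octave.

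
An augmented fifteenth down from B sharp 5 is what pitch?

A fifteenth keeps the letter name B, two octaves down from B.
Moving 25 semitones down from B#5 (the size of an augmented fifteenth) reaches B3.

B 3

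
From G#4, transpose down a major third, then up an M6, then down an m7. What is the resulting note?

Down a major third from G#4: E4 (4 semitones down).
E4 up a major sixth → C#5 (9 semitones).
Down a minor seventh from C#5: D#4 (10 semitones down).

D#4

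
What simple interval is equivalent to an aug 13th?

augmented 6th

Subtracting seven from the interval number removes an octave: 13 − 7 = 6.
So an augmented thirteenth is an octave plus an augmented sixth. The quality is unchanged.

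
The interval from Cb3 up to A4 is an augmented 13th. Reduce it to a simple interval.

augmented 6th

Take out an octave (7 from the number): 13 − 7 = 6.
So an augmented thirteenth is an octave plus an augmented sixth. The quality is unchanged.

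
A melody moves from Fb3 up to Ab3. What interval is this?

F to A spans three letter names (F-G-A), so the interval is some kind of third.
Counting semitones, Fb3→Ab3 is 4, which is the major third.

major 3rd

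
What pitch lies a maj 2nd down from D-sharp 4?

Counting two letter names down from D lands on C.
A major second spans 2 semitones, so from D#4 the target pitch is C#4.

C-sharp 4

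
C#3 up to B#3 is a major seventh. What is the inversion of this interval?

Interval numbers invert to sum to nine: 7 + 2 = 9, so a seventh inverts to a second.
And major becomes minor under inversion, so we get a minor second.

minor 2nd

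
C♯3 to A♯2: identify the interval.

Descending from C#3 to A#2 is the same interval as ascending A#2 to C#3.
A to C spans three letter names (A-B-C): a third.
A major third would be 4 semitones, but A#2 to C#3 is 3 — one semitone narrower, making it a minor third.

minor third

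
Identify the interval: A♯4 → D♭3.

doubly augmented 12th

Descending from A#4 to Db3 is the same interval as ascending Db3 to A#4.
D to A spans five letter names (D-E-F-G-A), plus an octave, so the interval is some kind of twelfth.
Db3 to A#4 spans 21 semitones — two semitones wider than the perfect twelfth (19) — giving a doubly augmented twelfth.
(Equivalently, a compound doubly augmented fifth: a doubly augmented fifth plus an octave.)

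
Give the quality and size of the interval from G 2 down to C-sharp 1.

Descending from G2 to C#1 is the same interval as ascending C#1 to G2.
C to G spans five letter names (C-D-E-F-G), plus an octave — that makes it a twelfth of some quality.
C#1 to G2 spans 18 semitones — one semitone narrower than the perfect twelfth (19) — giving a diminished twelfth.
(Equivalently, a compound diminished fifth: a diminished fifth plus an octave.)

diminished twelfth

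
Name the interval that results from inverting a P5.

perfect fourth

The rule of nine gives the new number: 9 − 5 = 4, so a fifth becomes a fourth.
Quality inverts too: perfect stays perfect. That makes the inversion a perfect fourth.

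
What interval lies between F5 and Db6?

minor sixth

F to D spans six letter names (F-G-A-B-C-D) — that makes it a sixth of some quality.
A major sixth would be 9 semitones, but F5 to Db6 is 8 — one semitone narrower, making it a minor sixth.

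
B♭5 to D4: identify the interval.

Descending from Bb5 to D4 is the same interval as ascending D4 to Bb5.
D to B spans six letter names (D-E-F-G-A-B), plus an octave — that makes it a thirteenth of some quality.
At 20 semitones, D4→Bb5 falls one short of a major thirteenth: minor.
(Equivalently, a compound minor sixth: a minor sixth plus an octave.)

minor 13th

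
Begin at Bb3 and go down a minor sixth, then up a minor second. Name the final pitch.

Bb3 down a minor sixth → D3 (8 semitones).
A minor second up from D3 is Eb3.

Eb3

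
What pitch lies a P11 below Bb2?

F1

The eleventh's letter: B down four letter names plus an octave → F.
A perfect eleventh is 17 semitones; 17 semitones down from Bb2 gives F1.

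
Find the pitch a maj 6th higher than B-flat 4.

G 5

Six letter names up from B: G.
Moving 9 semitones up from Bb4 (the size of a major sixth) reaches G5.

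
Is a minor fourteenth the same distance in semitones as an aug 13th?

Yes

A minor fourteenth = 22 semitones = an augmented thirteenth; enharmonically equal.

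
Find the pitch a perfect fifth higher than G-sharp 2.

D-sharp 3

Counting five letter names up from G lands on D.
Moving 7 semitones up from G#2 (the size of a perfect fifth) reaches D#3.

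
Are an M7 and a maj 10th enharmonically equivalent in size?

No

A major seventh is 11 semitones but a major tenth is 16 semitones — different sizes.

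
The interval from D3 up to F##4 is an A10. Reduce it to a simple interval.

A3

Each octave removed subtracts seven from the number: 10 − 7 = 3.
That makes an augmented tenth a compound augmented third — an octave plus an augmented third.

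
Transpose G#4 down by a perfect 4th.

D#4

Counting four letter names down from G lands on D.
A perfect fourth is 5 semitones; 5 semitones down from G#4 gives D#4.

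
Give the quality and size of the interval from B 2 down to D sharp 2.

minor 6th

Descending from B2 to D#2 is the same interval as ascending D#2 to B2.
D to B spans six letter names (D-E-F-G-A-B): a sixth.
At 8 semitones, D#2→B2 falls one short of a major sixth: minor.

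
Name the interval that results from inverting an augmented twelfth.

First reduce the compound augmented twelfth to its simple form, an augmented fifth.
Inverted interval numbers add to nine, so a fifth pairs with a fourth (5 + 4 = 9).
The quality also flips — augmented becomes diminished — giving a diminished fourth.

d4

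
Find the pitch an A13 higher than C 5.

Counting six letter names plus an octave up from C lands on A.
An augmented thirteenth spans 22 semitones, so from C5 the target pitch is A#6.

A sharp 6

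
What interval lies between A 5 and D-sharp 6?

A to D spans four letter names (A-B-C-D): a fourth.
A perfect fourth would be 5 semitones; A5 to D#6 is 6, one semitone wider, so the interval is augmented.

augmented 4th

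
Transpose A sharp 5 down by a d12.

D double-sharp 4

Five letters down from A (plus an octave) reaches D.
A diminished twelfth spans 18 semitones, so from A#5 the target pitch is D##4.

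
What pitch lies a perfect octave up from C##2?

C##3

The letter stays C (same as the start), shifted an octave up.
A perfect octave spans 12 semitones, so from C##2 the target pitch is C##3.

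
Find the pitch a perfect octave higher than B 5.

B 6

An octave keeps the letter name B, an octave up from B.
A perfect octave spans 12 semitones, so from B5 the target pitch is B6.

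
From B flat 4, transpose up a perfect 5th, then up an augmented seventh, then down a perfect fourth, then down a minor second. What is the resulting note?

Bb4 up a perfect fifth → F5 (7 semitones).
F5 up an augmented seventh → E#6 (12 semitones).
Down a perfect fourth from E#6: B#5 (5 semitones down).
B#5 down a minor second → A##5 (1 semitone).

A double-sharp 5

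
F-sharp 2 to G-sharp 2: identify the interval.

F to G spans two letter names (F-G) — that makes it a second of some quality.
F#2 to G#2 is 2 semitones, matching the major second exactly, so the quality is major.

M2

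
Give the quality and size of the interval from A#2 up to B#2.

M2

A to B spans two letter names (A-B): a second.
A#2 to B#2 is 2 semitones, matching the major second exactly, so the quality is major.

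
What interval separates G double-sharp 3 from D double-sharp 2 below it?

perfect eleventh

Descending from G##3 to D##2 is the same interval as ascending D##2 to G##3.
D to G spans four letter names (D-E-F-G), plus an octave — that makes it an eleventh of some quality.
Counting semitones, D##2→G##3 is 17, which is the perfect eleventh.
(Equivalently, a compound perfect fourth: a perfect fourth plus an octave.)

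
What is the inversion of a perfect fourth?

Interval numbers invert to sum to nine: 4 + 5 = 9, so a fourth inverts to a fifth.
The quality also flips — perfect stays perfect — giving a perfect fifth.

P5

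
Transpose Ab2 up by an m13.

Fb4

The thirteenth's letter: A up six letter names plus an octave → F.
A minor thirteenth is 20 semitones; 20 semitones up from Ab2 gives Fb4.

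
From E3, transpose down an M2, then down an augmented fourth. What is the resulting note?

Down a major second from E3: D3 (2 semitones down).
D3 down an augmented fourth → Ab2 (6 semitones).

Ab2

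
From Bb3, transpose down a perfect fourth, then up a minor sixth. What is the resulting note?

Down a perfect fourth from Bb3: F3 (5 semitones down).
F3 up a minor sixth → Db4 (8 semitones).

Db4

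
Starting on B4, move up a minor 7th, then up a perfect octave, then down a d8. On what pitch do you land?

B4 up a minor seventh → A5 (10 semitones).
A5 up a perfect octave → A6 (12 semitones).
A6 down a diminished octave → A#5 (11 semitones).

A#5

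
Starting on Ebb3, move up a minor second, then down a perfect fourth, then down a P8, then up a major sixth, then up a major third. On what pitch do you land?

A minor second up from Ebb3 is Fbb3.
A perfect fourth down from Fbb3 is Cbb3.
Cbb3 down a perfect octave → Cbb2 (12 semitones).
A major sixth up from Cbb2 is Abb2.
Abb2 up a major third → Cb3 (4 semitones).

Cb3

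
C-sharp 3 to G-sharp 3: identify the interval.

perfect 5th

C to G spans five letter names (C-D-E-F-G), so the interval is some kind of fifth.
C#3 to G#3 is 7 semitones, matching the perfect fifth exactly, so the quality is perfect.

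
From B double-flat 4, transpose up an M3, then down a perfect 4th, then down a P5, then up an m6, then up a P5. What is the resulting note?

Up a major third from Bbb4: Db5 (4 semitones up).
Down a perfect fourth from Db5: Ab4 (5 semitones down).
Down a perfect fifth from Ab4: Db4 (7 semitones down).
A minor sixth up from Db4 is Bbb4.
A perfect fifth up from Bbb4 is Fb5.

F flat 5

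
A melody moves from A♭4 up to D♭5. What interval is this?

perfect fourth

A to D spans four letter names (A-B-C-D): a fourth.
The perfect fourth spans 5 semitones, and Ab4 to Db5 is exactly 5 semitones — so this is a perfect fourth.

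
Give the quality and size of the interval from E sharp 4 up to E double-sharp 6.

A15

E to E is the same letter name, plus 2 octaves — that makes it a fifteenth of some quality.
The perfect fifteenth is 24 semitones; here we have 25, one semitone wider: augmented.
(Equivalently, a compound augmented octave: an augmented octave plus an octave.)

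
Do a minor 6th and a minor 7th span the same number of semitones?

No

A minor sixth spans 8 semitones; a minor seventh spans 10 semitones. They differ by 2.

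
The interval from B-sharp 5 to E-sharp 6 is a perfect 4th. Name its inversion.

P5

Inverted interval numbers add to nine, so a fourth pairs with a fifth (4 + 5 = 9).
Quality inverts too: perfect stays perfect. That makes the inversion a perfect fifth.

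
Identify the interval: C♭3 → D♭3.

C to D spans two letter names (C-D): a second.
Counting semitones, Cb3→Db3 is 2, which is the major second.

M2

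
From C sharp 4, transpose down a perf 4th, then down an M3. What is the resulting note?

E 3

A perfect fourth down from C#4 is G#3.
G#3 down a major third → E3 (4 semitones).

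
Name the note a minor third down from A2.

F#2

The third takes the letter from A down to F.
A minor third is 3 semitones; 3 semitones down from A2 gives F#2.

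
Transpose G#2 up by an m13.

Six letters up from G (plus an octave) reaches E.
Moving 20 semitones up from G#2 (the size of a minor thirteenth) reaches E4.

E4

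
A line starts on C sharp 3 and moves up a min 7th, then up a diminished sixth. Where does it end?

G flat 4

C#3 up a minor seventh → B3 (10 semitones).
A diminished sixth up from B3 is Gb4.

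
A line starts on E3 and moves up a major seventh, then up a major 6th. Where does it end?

B#4

Up a major seventh from E3: D#4 (11 semitones up).
Up a major sixth from D#4: B#4 (9 semitones up).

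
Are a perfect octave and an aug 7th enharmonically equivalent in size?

Yes

A perfect octave = 12 semitones = an augmented seventh; enharmonically equal.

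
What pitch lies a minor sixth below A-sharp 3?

Counting six letter names down from A lands on C.
A minor sixth is 8 semitones; 8 semitones down from A#3 gives C##3.

C-double-sharp 3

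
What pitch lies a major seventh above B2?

A#3

The seventh takes the letter from B up to A.
A major seventh spans 11 semitones, so from B2 the target pitch is A#3.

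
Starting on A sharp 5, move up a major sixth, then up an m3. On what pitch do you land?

A sharp 6

A major sixth up from A#5 is F##6.
F##6 up a minor third → A#6 (3 semitones).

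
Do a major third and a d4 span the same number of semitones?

Yes

A major third spans 4 semitones, and a diminished fourth also spans 4 semitones — they're enharmonic.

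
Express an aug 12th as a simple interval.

Each octave removed subtracts seven from the number: 12 − 7 = 5.
So an augmented twelfth is an octave plus an augmented fifth. The quality is unchanged.

augmented 5th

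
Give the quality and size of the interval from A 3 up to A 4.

P8

A to A is the same letter name, plus an octave — that makes it an octave of some quality.
Counting semitones, A3→A4 is 12, which is the perfect octave.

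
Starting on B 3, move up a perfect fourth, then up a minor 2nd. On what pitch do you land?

B3 up a perfect fourth → E4 (5 semitones).
Up a minor second from E4: F4 (1 semitone up).

F 4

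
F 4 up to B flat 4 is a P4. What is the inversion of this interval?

Inverted interval numbers add to nine, so a fourth pairs with a fifth (4 + 5 = 9).
Quality inverts too: perfect stays perfect. That makes the inversion a perfect fifth.

perfect 5th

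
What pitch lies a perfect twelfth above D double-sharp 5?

A double-sharp 6

Five letters up from D (plus an octave) reaches A.
A perfect twelfth spans 19 semitones, so from D##5 the target pitch is A##6.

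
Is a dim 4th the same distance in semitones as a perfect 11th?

A diminished fourth is 4 semitones but a perfect eleventh is 17 semitones — different sizes.

No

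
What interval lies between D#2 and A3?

D to A spans five letter names (D-E-F-G-A), plus an octave — that makes it a twelfth of some quality.
The perfect twelfth is 19 semitones; here we have 18, one semitone narrower: diminished.
(Equivalently, a compound diminished fifth: a diminished fifth plus an octave.)

d12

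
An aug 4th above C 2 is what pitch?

F-sharp 2

Four letter names up from C: F.
An augmented fourth is 6 semitones; 6 semitones up from C2 gives F#2.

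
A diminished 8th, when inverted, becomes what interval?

Inverted interval numbers add to nine, so an octave pairs with a unison (8 + 1 = 9).
Quality inverts too: diminished becomes augmented. That makes the inversion an augmented unison.

augmented unison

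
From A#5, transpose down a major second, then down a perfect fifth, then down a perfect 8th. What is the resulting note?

C#4

A major second down from A#5 is G#5.
G#5 down a perfect fifth → C#5 (7 semitones).
C#5 down a perfect octave → C#4 (12 semitones).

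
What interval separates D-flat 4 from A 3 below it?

d4

Descending from Db4 to A3 is the same interval as ascending A3 to Db4.
A to D spans four letter names (A-B-C-D): a fourth.
The perfect fourth is 5 semitones; here we have 4, one semitone narrower: diminished.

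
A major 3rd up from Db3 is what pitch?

Counting three letter names up from D lands on F.
A major third spans 4 semitones, so from Db3 the target pitch is F3.

F3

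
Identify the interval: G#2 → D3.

d5

G to D spans five letter names (G-A-B-C-D), so the interval is some kind of fifth.
G#2 to D3 spans 6 semitones — one semitone narrower than the perfect fifth (7) — giving a diminished fifth.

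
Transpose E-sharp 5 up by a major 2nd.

F-double-sharp 5

Counting two letter names up from E lands on F.
A major second is 2 semitones; 2 semitones up from E#5 gives F##5.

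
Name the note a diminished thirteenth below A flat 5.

Six letters down from A (plus an octave) reaches C.
A diminished thirteenth spans 19 semitones, so from Ab5 the target pitch is C#4.

C sharp 4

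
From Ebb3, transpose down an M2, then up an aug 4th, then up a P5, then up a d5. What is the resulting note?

Abb4

A major second down from Ebb3 is Dbb3.
Up an augmented fourth from Dbb3: Gb3 (6 semitones up).
Gb3 up a perfect fifth → Db4 (7 semitones).
Up a diminished fifth from Db4: Abb4 (6 semitones up).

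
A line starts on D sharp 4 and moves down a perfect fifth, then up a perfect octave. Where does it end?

A perfect fifth down from D#4 is G#3.
G#3 up a perfect octave → G#4 (12 semitones).

G sharp 4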